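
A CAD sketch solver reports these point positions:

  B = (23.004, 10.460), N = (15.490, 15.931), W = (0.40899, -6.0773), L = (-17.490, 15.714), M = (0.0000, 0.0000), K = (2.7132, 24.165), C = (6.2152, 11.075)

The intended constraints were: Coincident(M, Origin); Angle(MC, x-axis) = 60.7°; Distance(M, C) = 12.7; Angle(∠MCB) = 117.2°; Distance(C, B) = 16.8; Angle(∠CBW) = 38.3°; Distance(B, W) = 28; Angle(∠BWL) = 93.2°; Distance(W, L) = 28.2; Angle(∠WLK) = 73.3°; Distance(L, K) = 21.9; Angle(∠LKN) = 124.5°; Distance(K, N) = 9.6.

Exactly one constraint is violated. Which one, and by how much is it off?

Distance(K, N) = 9.6 — off by 5.60.

M = (0.00, 0.00) ✓; MC at 60.70° ✓; |MC| = 12.70 ✓; ∠MCB = 117.2° ✓; |CB| = 16.80 ✓; ∠CBW = 38.30° ✓; |BW| = 28.00 ✓; ∠BWL = 93.20° ✓; |WL| = 28.20 ✓; ∠WLK = 73.30° ✓; |LK| = 21.90 ✓; ∠LKN = 124.5° ✓; |KN| = 15.20 ✗.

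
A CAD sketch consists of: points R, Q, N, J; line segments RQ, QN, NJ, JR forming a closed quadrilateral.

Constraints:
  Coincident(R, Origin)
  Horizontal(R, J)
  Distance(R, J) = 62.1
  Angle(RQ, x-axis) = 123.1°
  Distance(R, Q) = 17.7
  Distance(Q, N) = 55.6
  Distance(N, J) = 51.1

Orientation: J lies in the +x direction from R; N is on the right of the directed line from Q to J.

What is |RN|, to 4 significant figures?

37.90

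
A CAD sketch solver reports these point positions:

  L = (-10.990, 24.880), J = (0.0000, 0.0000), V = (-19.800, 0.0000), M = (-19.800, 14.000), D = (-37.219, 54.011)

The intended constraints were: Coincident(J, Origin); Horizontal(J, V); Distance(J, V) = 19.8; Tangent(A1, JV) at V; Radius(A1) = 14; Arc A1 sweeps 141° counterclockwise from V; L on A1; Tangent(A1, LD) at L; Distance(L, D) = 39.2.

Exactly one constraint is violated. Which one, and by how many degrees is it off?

Tangent(A1, LD) at L — off by 9.00°.

J = (0.00, 0.00) ✓; J.y = 0.00, V.y = 0.00 ✓; |JV| = 19.80 ✓; ∠(MV, VJ) = 90.00° ✓; |MV| = 14.00 ✓; bearing(M→L) − bearing(M→V) = 141.0° ✓; |ML| = 14.00 ✓; ∠(ML, LD) = 99.00° ✗; |LD| = 39.20 ✓.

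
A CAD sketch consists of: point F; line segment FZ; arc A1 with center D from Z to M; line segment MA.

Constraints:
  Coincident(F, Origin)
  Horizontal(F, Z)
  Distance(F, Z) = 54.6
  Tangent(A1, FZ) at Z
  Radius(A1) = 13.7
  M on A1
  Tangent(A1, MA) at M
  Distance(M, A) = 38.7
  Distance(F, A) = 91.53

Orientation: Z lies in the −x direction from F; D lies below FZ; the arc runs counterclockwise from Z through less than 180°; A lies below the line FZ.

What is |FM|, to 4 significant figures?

68.48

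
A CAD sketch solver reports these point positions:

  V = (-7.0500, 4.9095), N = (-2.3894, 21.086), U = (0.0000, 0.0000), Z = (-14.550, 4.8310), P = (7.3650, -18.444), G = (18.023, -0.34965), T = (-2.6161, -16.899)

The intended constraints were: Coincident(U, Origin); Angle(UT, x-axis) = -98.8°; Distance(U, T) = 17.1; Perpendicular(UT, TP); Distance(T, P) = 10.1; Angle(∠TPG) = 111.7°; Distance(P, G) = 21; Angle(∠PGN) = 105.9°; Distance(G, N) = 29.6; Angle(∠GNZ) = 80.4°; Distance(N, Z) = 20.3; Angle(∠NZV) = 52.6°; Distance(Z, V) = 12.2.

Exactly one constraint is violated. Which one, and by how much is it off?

Distance(Z, V) = 12.2 — off by 4.70.

U = (0.00, 0.00) ✓; UT at -98.80° ✓; |UT| = 17.10 ✓; ∠(UT, TP) = 90.00° ✓; |TP| = 10.10 ✓; ∠TPG = 111.7° ✓; |PG| = 21.00 ✓; ∠PGN = 105.9° ✓; |GN| = 29.60 ✓; ∠GNZ = 80.40° ✓; |NZ| = 20.30 ✓; ∠NZV = 52.60° ✓; |ZV| = 7.500 ✗.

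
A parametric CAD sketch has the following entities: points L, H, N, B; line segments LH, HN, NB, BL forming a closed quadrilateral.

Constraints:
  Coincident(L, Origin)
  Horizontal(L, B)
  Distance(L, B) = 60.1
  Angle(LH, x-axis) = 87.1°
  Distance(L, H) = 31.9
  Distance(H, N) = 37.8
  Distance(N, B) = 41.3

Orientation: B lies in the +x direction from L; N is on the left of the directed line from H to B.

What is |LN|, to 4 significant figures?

53.00

Checks: |HN| = 37.80 ✓; |NB| = 41.30 ✓.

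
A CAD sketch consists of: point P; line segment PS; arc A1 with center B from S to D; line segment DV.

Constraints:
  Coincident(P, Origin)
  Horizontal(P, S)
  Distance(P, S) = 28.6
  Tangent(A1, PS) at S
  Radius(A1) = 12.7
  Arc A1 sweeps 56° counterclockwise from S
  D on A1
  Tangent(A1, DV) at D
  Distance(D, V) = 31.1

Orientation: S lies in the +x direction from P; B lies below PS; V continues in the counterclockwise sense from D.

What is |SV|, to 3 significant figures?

42.0

On A1, S sits at bearing 90° from B; a 56° counterclockwise sweep puts D at bearing 146°, so D = B + 12.7·(cos 146°, sin 146°) = (18.1, -5.60). A1 meets DV tangentially, so BD is at right angles to DV, so DV runs along (−sin 146°, cos 146°); with |DV| = 31.1, V = (0.680, -31.4). Then |SV| = |V − S| = 42.0.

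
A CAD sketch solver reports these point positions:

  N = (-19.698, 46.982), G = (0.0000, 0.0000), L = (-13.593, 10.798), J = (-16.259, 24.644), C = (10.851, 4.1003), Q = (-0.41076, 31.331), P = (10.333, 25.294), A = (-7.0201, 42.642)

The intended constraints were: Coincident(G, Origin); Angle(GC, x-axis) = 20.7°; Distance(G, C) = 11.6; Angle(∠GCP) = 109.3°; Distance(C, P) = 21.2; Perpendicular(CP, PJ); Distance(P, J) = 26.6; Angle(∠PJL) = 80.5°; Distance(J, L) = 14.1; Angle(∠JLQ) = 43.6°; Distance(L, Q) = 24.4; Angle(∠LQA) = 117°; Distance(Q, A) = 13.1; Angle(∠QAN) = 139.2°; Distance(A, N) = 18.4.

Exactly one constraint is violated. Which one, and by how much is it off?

Distance(A, N) = 18.4 — off by 5.00.

G = (0.00, 0.00) ✓; GC at 20.70° ✓; |GC| = 11.60 ✓; ∠GCP = 109.3° ✓; |CP| = 21.20 ✓; ∠(CP, PJ) = 90.00° ✓; |PJ| = 26.60 ✓; ∠PJL = 80.50° ✓; |JL| = 14.10 ✓; ∠JLQ = 43.60° ✓; |LQ| = 24.40 ✓; ∠LQA = 117.0° ✓; |QA| = 13.10 ✓; ∠QAN = 139.2° ✓; |AN| = 13.40 ✗.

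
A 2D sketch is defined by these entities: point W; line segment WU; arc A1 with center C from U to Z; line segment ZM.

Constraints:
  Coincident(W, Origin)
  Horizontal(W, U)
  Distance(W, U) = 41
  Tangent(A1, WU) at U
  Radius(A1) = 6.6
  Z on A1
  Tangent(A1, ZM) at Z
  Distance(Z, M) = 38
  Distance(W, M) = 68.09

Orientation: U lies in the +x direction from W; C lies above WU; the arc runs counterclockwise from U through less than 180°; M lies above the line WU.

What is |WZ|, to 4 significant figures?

47.89

W is at the origin; W and U share the same y with |WU| = 41.0 and U on the +x side, so U = (41.00, 0.000). The tangent condition forces CU to be normal to WU, so C = U + (0, 6.6) = (41.00, 6.600). Since CZ ⟂ ZM (tangency), |CM| = √(6.6² + 38.0²) = 38.57 regardless of where Z sits on A1. So M lies on both circle(W, 68.09) and circle(C, 38.57); the above-WU intersection is M = (52.44, 43.43). Z is the foot of the tangent from M: Z = (47.55, 5.750).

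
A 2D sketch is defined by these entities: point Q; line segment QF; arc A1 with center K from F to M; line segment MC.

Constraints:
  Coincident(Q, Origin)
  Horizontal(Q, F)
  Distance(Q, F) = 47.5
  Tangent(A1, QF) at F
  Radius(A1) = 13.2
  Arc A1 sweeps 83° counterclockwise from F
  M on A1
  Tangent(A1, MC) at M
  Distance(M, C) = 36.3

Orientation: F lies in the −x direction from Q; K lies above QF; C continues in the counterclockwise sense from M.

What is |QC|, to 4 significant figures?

56.27

Q is at the origin; QF is horizontal with |QF| = 47.5 and F on the −x side, so F = (-47.50, 0.000). Since A1 is tangent to QF there, KF ⟂ QF, so K = F + (0, 13.2) = (-47.50, 13.20). On A1, F sits at bearing -90° from K; an 83° counterclockwise sweep puts M at bearing -7°, so M = K + 13.2·(cos -7°, sin -7°) = (-34.40, 11.59). Tangency of A1 to MC means the radius KM is perpendicular to MC, so MC runs along (−sin -7°, cos -7°); with |MC| = 36.3, C = (-29.97, 47.62). Then |QC| = |C − Q| = 56.27.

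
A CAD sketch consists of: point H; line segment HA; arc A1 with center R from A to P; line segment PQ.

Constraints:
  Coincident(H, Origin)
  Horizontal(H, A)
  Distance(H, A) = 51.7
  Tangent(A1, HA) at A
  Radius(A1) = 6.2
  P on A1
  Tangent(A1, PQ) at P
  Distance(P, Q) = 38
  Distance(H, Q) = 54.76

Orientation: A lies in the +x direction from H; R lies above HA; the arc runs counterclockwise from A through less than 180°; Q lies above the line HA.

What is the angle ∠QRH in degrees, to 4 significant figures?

72.66°

Checks: |RP| = 6.200 ✓; ∠(RP, PQ) = 90.00° ✓; |PQ| = 38.00 ✓; |HQ| = 54.76 ✓.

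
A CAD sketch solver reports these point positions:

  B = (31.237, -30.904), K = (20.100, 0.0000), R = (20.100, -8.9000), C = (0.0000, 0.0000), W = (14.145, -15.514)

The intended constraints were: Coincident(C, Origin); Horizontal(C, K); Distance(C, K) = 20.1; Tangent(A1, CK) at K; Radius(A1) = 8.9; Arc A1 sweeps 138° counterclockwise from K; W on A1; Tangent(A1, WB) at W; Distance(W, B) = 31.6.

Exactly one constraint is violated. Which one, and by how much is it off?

Distance(W, B) = 31.6 — off by 8.60.

C = (0.00, 0.00) ✓; C.y = 0.00, K.y = 0.00 ✓; |CK| = 20.10 ✓; ∠(RK, KC) = 90.00° ✓; |RK| = 8.900 ✓; bearing(R→W) − bearing(R→K) = 138.0° ✓; |RW| = 8.900 ✓; ∠(RW, WB) = 90.00° ✓; |WB| = 23.00 ✗.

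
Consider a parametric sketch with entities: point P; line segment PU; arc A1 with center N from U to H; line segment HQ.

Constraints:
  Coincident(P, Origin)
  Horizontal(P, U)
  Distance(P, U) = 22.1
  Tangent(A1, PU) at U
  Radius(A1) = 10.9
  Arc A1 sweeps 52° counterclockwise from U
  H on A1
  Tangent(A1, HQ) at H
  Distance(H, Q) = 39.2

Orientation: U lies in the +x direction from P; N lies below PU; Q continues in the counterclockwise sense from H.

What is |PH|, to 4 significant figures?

14.15

P is at the origin; P and U share the same y with |PU| = 22.1 and U on the +x side, so U = (22.10, 0.000). The tangent condition forces NU to be normal to PU, so N = U + (0, -10.9) = (22.10, -10.90). On A1, U sits at bearing 90° from N; a 52° counterclockwise sweep puts H at bearing 142°, so H = N + 10.9·(cos 142°, sin 142°) = (13.51, -4.189). Then |PH| = |H − P| = 14.15.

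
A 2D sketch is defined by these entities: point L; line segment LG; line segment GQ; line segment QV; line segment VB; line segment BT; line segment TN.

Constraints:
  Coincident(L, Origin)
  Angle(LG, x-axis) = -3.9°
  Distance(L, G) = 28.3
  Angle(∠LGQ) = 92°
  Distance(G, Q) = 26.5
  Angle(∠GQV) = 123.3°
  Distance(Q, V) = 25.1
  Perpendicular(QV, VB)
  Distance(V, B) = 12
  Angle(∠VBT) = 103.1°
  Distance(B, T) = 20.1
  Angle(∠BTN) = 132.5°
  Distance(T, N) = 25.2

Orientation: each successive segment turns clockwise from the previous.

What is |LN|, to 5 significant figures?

43.319

L is at the origin; LG runs at -3.9° with length 28.3, so G = (28.234, -1.9248). ∠LGQ = 92.0° gives GQ at -91.900° from the x-axis; with |GQ| = 26.5, Q = (27.356, -28.410). ∠GQV = 123.3° gives QV at -148.60° from the x-axis; with |QV| = 25.1, V = (5.9317, -41.488). The perpendicularity gives VB at right angles to QV, so VB runs at 121.40°; with |VB| = 12.0, B = (-0.32039, -31.245). ∠VBT = 103.1° gives BT at 44.500° from the x-axis; with |BT| = 20.1, T = (14.016, -17.157). ∠BTN = 132.5° gives TN at -3.0000° from the x-axis; with |TN| = 25.2, N = (39.181, -18.476). Then |LN| = |N − L| = 43.319.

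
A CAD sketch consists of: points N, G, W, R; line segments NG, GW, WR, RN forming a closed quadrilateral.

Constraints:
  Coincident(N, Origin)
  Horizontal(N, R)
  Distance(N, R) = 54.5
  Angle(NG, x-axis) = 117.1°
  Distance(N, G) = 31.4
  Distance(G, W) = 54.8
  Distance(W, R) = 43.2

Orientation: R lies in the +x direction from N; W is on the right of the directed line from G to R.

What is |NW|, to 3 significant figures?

23.7

Checks: |GW| = 54.80 ✓; |WR| = 43.20 ✓.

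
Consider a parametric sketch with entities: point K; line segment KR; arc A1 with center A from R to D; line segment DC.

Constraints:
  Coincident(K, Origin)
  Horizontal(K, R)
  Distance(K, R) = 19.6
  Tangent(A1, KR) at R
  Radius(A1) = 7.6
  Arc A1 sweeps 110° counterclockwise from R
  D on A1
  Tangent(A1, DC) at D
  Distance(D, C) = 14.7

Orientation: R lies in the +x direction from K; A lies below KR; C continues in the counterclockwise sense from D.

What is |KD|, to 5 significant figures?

16.101

K is at the origin; KR is horizontal with |KR| = 19.6 and R on the +x side, so R = (19.600, 0.0000). The tangent condition forces AR to be normal to KR, so A = R + (0, -7.6) = (19.600, -7.6000). On A1, R sits at bearing 90° from A; a 110° counterclockwise sweep puts D at bearing 200°, so D = A + 7.6·(cos 200°, sin 200°) = (12.458, -10.199). Then |KD| = |D − K| = 16.101.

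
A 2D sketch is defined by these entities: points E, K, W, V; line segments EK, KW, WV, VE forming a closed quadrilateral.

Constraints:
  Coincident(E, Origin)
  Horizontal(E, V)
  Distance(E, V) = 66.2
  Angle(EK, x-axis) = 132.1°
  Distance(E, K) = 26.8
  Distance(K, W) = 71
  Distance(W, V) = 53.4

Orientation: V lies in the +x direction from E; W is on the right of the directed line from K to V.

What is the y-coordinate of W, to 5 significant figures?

-35.569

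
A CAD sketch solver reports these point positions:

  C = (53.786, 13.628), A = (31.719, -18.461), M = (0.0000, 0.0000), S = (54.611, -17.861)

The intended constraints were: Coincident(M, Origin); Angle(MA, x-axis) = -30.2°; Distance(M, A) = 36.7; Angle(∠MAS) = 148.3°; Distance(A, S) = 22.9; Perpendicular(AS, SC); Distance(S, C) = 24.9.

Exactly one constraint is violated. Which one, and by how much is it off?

Distance(S, C) = 24.9 — off by 6.60.

M = (0.00, 0.00) ✓; MA at -30.20° ✓; |MA| = 36.70 ✓; ∠MAS = 148.3° ✓; |AS| = 22.90 ✓; ∠(AS, SC) = 90.00° ✓; |SC| = 31.50 ✗.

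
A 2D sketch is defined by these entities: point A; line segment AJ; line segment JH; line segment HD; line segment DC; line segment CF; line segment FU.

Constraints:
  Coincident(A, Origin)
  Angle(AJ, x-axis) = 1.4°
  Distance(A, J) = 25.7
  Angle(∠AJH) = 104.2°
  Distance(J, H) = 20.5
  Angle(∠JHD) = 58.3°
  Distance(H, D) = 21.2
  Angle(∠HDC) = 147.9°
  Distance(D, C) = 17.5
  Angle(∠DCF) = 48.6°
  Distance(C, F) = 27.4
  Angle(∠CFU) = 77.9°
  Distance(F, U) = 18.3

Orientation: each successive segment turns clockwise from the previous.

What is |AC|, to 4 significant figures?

0.8496

∠JHD = 58.3° gives HD at 163.9° from the x-axis; with |HD| = 21.2, D = (10.84, -13.24). ∠HDC = 147.9° gives DC at 131.8° from the x-axis; with |DC| = 17.5, C = (-0.8277, -0.1920). Then |AC| = |C − A| = 0.8496.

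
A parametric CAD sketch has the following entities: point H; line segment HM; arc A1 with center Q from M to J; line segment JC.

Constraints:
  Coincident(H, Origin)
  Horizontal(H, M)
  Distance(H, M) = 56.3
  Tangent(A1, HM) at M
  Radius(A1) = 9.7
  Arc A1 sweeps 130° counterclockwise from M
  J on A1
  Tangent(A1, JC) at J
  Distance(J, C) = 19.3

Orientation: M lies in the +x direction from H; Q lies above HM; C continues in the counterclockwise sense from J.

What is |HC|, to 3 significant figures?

59.8

H is at the origin; H and M share the same y with |HM| = 56.3 and M on the +x side, so M = (56.3, 0.00). Tangency of A1 to HM means the radius QM is perpendicular to HM, so Q = M + (0, 9.7) = (56.3, 9.70). On A1, M sits at bearing -90° from Q; a 130° counterclockwise sweep puts J at bearing 40°, so J = Q + 9.7·(cos 40°, sin 40°) = (63.7, 15.9). A1 meets JC tangentially, so QJ is at right angles to JC, so JC runs along (−sin 40°, cos 40°); with |JC| = 19.3, C = (51.3, 30.7). Then |HC| = |C − H| = 59.8.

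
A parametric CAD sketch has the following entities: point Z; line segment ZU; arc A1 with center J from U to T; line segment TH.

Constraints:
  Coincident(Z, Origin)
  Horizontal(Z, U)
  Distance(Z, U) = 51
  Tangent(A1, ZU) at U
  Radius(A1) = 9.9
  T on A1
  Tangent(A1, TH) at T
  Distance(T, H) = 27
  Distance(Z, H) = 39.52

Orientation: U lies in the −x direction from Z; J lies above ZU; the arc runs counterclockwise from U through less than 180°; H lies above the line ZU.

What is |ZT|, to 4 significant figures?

42.85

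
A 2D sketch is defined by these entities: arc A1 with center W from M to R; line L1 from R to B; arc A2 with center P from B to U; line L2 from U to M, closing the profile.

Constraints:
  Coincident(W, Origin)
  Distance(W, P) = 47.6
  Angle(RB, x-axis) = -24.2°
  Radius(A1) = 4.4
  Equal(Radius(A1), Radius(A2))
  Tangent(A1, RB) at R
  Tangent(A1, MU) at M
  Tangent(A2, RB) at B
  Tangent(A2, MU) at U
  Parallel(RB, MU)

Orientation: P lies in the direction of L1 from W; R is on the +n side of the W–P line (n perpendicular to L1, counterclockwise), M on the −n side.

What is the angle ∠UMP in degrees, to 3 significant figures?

5.28°

Tangency of A1 to both parallel lines with radius 4.4 puts R and M at W ± 4.4·n: R = (1.80, 4.01), M = (-1.80, -4.01). Equal radii place B and U the same way about P: B = P + 4.4·n = (45.2, -15.5), U = P − 4.4·n = (41.6, -23.5). Then cos ∠UMP = MU·MP / (|MU||MP|), giving 5.28°.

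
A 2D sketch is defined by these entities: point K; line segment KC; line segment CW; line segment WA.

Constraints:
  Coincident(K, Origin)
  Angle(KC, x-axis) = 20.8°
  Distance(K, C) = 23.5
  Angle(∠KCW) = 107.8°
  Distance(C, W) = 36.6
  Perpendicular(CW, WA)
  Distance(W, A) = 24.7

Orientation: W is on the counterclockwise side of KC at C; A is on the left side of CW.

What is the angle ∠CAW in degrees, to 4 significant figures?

55.99°

∠KCW = 107.8°, so CW runs at 20.8° + (180° − 107.8°) = 93.00° from the x-axis; with |CW| = 36.6, W = C + 36.6·(cos 93.00°, sin 93.00°) = (20.05, 44.89). CW is perpendicular to WA; with |WA| = 24.7 on the left of CW, A = W + 24.7·(-0.9986, -0.05234) = (-4.613, 43.60). Then cos ∠CAW = AC·AW / (|AC||AW|), giving 55.99°.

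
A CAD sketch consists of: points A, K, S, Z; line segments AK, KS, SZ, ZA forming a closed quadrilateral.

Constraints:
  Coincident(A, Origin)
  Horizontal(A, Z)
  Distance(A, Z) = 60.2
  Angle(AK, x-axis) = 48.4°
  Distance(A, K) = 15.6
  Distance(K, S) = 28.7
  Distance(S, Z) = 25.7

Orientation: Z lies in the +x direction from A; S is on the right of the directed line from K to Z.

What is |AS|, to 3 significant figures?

34.9

Checks: |KS| = 28.70 ✓; |SZ| = 25.70 ✓.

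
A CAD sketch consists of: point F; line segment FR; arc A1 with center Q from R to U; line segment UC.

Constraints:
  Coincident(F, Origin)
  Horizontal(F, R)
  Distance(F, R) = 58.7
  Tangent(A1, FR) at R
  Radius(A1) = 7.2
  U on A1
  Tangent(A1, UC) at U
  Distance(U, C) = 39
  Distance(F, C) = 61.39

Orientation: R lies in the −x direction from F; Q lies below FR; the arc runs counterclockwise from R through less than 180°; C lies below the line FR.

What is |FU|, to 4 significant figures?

65.66

F is at the origin; F and R share the same y with |FR| = 58.7 and R on the −x side, so R = (-58.70, 0.000). Tangency of A1 to FR means the radius QR is perpendicular to FR, so Q = R + (0, -7.2) = (-58.70, -7.200). Since QU ⟂ UC (tangency), |QC| = √(7.2² + 39.0²) = 39.66 regardless of where U sits on A1. So C lies on both circle(F, 61.39) and circle(Q, 39.66); the below-FR intersection is C = (-43.14, -43.68). U is the foot of the tangent from C: U = (-64.70, -11.18).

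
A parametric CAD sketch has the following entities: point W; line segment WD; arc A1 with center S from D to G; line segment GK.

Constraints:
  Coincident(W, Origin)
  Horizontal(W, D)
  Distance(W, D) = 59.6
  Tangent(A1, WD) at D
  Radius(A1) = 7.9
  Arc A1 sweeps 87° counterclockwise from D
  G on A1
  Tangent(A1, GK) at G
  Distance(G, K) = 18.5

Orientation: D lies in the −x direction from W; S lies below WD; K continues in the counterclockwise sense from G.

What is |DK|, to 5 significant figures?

27.431

W is at the origin; W and D share the same y with |WD| = 59.6 and D on the −x side, so D = (-59.600, 0.0000). A1 meets WD tangentially, so SD is at right angles to WD, so S = D + (0, -7.9) = (-59.600, -7.9000). On A1, D sits at bearing 90° from S; an 87° counterclockwise sweep puts G at bearing 177°, so G = S + 7.9·(cos 177°, sin 177°) = (-67.489, -7.4865). Tangency of A1 to GK means the radius SG is perpendicular to GK, so GK runs along (−sin 177°, cos 177°); with |GK| = 18.5, K = (-68.457, -25.961). Then |DK| = |K − D| = 27.431.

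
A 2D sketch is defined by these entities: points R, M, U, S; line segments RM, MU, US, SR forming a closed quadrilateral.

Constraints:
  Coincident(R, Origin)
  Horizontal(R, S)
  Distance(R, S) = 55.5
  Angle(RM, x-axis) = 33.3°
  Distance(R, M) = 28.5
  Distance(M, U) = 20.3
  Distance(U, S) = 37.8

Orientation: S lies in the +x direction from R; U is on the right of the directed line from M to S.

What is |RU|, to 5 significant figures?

18.280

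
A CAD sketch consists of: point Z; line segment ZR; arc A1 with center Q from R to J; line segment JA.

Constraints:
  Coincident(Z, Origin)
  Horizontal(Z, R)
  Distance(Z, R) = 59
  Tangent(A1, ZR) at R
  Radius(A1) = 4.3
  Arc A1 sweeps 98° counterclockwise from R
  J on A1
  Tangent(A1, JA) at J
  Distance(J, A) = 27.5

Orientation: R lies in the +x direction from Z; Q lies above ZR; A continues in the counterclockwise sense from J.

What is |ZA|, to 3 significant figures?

67.6

Z is at the origin; ZR is horizontal with |ZR| = 59.0 and R on the +x side, so R = (59.0, 0.00). A1 meets ZR tangentially, so QR is at right angles to ZR, so Q = R + (0, 4.3) = (59.0, 4.30). On A1, R sits at bearing -90° from Q; a 98° counterclockwise sweep puts J at bearing 8°, so J = Q + 4.3·(cos 8°, sin 8°) = (63.3, 4.90). Since A1 is tangent to JA there, QJ ⟂ JA, so JA runs along (−sin 8°, cos 8°); with |JA| = 27.5, A = (59.4, 32.1). Then |ZA| = |A − Z| = 67.6.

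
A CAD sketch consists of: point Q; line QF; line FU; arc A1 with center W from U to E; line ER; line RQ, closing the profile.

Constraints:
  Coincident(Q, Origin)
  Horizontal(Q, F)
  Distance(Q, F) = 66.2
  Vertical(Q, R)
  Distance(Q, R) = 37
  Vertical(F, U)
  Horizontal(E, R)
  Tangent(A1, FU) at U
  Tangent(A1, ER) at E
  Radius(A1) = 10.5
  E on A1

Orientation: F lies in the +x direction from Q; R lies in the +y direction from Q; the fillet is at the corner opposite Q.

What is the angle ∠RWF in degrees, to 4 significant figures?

122.3°

Q and R share the same x with |QR| = 37.0 and R on the +y side, so R = (0.000, 37.00). The virtual corner opposite Q is at (66.20, 37.00). A1 meets FU tangentially, so WU is at right angles to FU and since A1 is tangent to ER there, WE ⟂ ER, with radius 10.5, so the center W sits 10.5 in from both sides at W = (55.70, 26.50). Then cos ∠RWF = WR·WF / (|WR||WF|), giving 122.3°.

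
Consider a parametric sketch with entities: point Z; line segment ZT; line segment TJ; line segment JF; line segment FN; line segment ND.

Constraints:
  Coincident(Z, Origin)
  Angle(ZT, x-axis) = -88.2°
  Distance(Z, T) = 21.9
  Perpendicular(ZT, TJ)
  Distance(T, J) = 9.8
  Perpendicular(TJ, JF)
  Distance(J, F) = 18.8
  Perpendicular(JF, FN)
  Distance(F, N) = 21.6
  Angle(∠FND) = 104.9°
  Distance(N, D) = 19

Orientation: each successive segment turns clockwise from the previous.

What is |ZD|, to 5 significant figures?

27.184

JF ⟂ FN, so FN runs at 1.8000°; with |FN| = 21.6, N = (11.892, -2.7278). ∠FND = 104.9° gives ND at -73.300° from the x-axis; with |ND| = 19.0, D = (17.351, -20.926). Then |ZD| = |D − Z| = 27.184.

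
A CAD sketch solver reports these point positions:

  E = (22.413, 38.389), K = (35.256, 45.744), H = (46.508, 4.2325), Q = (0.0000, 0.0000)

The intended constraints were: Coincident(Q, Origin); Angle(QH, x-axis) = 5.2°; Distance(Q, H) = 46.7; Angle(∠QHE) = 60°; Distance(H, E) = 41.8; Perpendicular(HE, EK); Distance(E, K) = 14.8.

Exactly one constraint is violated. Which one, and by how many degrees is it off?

Perpendicular(HE, EK) — off by 5.40°.

Q = (0.00, 0.00) ✓; QH at 5.200° ✓; |QH| = 46.70 ✓; ∠QHE = 60.00° ✓; |HE| = 41.80 ✓; ∠(HE, EK) = 95.40° ✗; |EK| = 14.80 ✓.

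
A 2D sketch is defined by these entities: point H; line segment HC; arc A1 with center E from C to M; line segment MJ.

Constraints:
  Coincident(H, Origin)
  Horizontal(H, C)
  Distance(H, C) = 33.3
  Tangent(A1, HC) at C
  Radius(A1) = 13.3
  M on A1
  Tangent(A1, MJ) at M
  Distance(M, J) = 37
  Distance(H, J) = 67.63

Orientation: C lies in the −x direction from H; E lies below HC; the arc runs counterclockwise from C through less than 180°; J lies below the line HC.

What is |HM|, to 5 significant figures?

48.660

Checks: |EM| = 13.30 ✓; ∠(EM, MJ) = 90.00° ✓; |MJ| = 37.00 ✓; |HJ| = 67.63 ✓.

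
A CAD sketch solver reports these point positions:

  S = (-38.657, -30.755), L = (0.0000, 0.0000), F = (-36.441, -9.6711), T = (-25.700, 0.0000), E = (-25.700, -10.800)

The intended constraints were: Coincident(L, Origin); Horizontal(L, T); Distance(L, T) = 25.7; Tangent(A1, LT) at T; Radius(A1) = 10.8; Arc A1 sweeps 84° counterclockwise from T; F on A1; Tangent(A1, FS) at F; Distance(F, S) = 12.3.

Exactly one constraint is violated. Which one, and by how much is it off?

Distance(F, S) = 12.3 — off by 8.90.

L = (0.00, 0.00) ✓; L.y = 0.00, T.y = 0.00 ✓; |LT| = 25.70 ✓; ∠(ET, TL) = 90.00° ✓; |ET| = 10.80 ✓; bearing(E→F) − bearing(E→T) = 84.00° ✓; |EF| = 10.80 ✓; ∠(EF, FS) = 90.00° ✓; |FS| = 21.20 ✗.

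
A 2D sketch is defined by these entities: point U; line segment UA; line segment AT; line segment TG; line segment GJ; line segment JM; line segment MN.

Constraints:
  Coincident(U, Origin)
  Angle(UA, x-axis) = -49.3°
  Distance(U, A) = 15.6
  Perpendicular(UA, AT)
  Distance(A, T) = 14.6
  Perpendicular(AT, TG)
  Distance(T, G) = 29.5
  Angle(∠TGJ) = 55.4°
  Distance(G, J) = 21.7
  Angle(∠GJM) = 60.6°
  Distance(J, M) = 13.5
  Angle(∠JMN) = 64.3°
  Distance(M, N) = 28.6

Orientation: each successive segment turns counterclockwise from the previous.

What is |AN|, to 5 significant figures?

40.868

∠GJM = 60.6° gives JM at 14.700° from the x-axis; with |JM| = 13.5, M = (9.5562, 2.4947). ∠JMN = 64.3° gives MN at 130.40° from the x-axis; with |MN| = 28.6, N = (-8.9801, 24.275). Then |AN| = |N − A| = 40.868.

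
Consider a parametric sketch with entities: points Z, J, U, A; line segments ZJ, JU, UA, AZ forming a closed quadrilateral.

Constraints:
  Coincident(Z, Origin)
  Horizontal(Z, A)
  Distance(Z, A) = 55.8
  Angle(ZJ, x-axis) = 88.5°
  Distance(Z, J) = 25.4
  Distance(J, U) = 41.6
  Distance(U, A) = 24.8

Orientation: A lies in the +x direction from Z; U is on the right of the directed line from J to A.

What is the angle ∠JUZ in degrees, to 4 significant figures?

37.53°

Checks: |JU| = 41.60 ✓; |UA| = 24.80 ✓.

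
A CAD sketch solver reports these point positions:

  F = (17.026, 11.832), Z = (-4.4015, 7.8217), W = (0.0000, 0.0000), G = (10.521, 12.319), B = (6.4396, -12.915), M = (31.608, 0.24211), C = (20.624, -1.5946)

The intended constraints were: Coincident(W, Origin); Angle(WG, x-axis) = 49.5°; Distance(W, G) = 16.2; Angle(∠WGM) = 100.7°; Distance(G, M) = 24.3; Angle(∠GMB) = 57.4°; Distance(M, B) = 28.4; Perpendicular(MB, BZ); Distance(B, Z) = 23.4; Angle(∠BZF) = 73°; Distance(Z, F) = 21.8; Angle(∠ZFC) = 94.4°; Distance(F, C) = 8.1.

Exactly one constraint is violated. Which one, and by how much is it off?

Distance(F, C) = 8.1 — off by 5.80.

W = (0.00, 0.00) ✓; WG at 49.50° ✓; |WG| = 16.20 ✓; ∠WGM = 100.7° ✓; |GM| = 24.30 ✓; ∠GMB = 57.40° ✓; |MB| = 28.40 ✓; ∠(MB, BZ) = 90.00° ✓; |BZ| = 23.40 ✓; ∠BZF = 73.00° ✓; |ZF| = 21.80 ✓; ∠ZFC = 94.40° ✓; |FC| = 13.90 ✗.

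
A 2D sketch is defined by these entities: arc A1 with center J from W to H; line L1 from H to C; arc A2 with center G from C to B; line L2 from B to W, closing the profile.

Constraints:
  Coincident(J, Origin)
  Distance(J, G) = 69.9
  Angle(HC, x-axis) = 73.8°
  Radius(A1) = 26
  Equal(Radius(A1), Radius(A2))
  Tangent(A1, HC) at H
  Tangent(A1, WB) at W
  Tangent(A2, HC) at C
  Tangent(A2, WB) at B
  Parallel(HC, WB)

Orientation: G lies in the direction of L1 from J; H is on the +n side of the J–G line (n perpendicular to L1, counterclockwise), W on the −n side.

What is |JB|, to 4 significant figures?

74.58

Tangency of A1 to both parallel lines with radius 26.0 puts H and W at J ± 26.0·n: H = (-24.97, 7.254), W = (24.97, -7.254). Equal radii place C and B the same way about G: C = G + 26.0·n = (-5.466, 74.38), B = G − 26.0·n = (44.47, 59.87). Then |JB| = |B − J| = 74.58.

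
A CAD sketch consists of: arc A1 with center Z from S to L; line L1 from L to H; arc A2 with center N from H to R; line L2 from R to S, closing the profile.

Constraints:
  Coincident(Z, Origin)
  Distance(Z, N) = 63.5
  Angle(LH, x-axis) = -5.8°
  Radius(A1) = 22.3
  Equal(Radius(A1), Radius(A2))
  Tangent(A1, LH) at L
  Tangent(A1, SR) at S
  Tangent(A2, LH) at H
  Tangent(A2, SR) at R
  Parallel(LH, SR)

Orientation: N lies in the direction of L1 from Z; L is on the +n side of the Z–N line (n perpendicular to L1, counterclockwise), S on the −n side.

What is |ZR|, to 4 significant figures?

67.30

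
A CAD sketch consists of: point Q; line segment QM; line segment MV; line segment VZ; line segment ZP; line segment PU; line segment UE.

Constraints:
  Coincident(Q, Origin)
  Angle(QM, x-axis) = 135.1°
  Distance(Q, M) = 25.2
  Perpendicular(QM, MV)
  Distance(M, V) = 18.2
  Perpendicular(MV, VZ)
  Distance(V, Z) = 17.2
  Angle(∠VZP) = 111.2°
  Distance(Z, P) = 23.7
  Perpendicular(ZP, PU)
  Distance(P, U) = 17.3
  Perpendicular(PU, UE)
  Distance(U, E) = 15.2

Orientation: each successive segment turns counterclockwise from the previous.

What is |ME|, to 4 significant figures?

5.773

Q is at the origin; QM runs at 135.1° with length 25.2, so M = (-17.85, 17.79). QM is perpendicular to MV, so MV runs at -134.9°; with |MV| = 18.2, V = (-30.70, 4.896). MV ⟂ VZ, so VZ runs at -44.90°; with |VZ| = 17.2, Z = (-18.51, -7.245). ∠VZP = 111.2° gives ZP at 23.90° from the x-axis; with |ZP| = 23.7, P = (3.154, 2.357). ZP is perpendicular to PU, so PU runs at 113.9°; with |PU| = 17.3, U = (-3.855, 18.17). PU ⟂ UE, so UE runs at -156.1°; with |UE| = 15.2, E = (-17.75, 12.02). Then |ME| = |E − M| = 5.773.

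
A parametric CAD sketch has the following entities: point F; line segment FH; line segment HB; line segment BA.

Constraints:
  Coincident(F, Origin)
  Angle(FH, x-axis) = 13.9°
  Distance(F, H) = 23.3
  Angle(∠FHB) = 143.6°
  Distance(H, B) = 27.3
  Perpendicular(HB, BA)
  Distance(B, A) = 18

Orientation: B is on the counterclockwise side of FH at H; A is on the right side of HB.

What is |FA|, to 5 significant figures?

55.981

∠FHB = 143.6°, so HB runs at 13.9° + (180° − 143.6°) = 50.300° from the x-axis; with |HB| = 27.3, B = H + 27.3·(cos 50.300°, sin 50.300°) = (40.056, 26.602). HB ⟂ BA; with |BA| = 18.0 on the right of HB, A = B + 18.0·(0.76940, -0.63877) = (53.905, 15.104). Then |FA| = |A − F| = 55.981.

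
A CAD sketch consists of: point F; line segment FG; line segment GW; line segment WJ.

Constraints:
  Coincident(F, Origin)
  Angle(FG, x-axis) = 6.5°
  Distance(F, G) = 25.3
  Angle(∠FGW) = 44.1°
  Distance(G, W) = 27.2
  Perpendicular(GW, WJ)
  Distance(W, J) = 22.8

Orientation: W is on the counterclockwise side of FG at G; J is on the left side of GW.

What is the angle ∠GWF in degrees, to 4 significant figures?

62.84°

F is at the origin; FG runs at 6.5° with length 25.3, so G = 25.3·(cos 6.5°, sin 6.5°) = (25.14, 2.864). ∠FGW = 44.1°, so GW runs at 6.5° + (180° − 44.1°) = 142.4° from the x-axis; with |GW| = 27.2, W = G + 27.2·(cos 142.4°, sin 142.4°) = (3.587, 19.46). Then cos ∠GWF = WG·WF / (|WG||WF|), giving 62.84°.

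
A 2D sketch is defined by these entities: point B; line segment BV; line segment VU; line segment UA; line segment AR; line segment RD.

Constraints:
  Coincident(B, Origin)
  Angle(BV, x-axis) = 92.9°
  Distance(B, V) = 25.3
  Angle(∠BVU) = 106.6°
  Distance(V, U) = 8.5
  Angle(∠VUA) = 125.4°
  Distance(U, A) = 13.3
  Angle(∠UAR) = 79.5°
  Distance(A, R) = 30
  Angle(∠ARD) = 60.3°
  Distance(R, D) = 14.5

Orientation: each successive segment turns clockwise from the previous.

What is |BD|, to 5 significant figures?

15.437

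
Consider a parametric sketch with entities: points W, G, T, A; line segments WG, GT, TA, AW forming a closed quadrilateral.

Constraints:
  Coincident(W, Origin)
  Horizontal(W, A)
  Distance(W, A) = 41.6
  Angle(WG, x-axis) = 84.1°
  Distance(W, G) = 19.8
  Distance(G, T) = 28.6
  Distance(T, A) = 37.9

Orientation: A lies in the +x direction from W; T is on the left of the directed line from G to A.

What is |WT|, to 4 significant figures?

43.59

W is at the origin; W and A share the same y with |WA| = 41.6 and A in +x, so A = (41.6, 0). WG runs at 84.1° with |WG| = 19.8, so G = (2.035, 19.70). T is determined by |GT| = 28.6 and |TA| = 37.9 together: it lies at the intersection of circle(G, 28.6) and circle(A, 37.9). With |GA| = 44.20, the foot of the radical line on GA is 15.10 from G and the perpendicular offset is √(28.6² − 15.10²) = 24.29. Taking the left-of-GA solution: T = (26.38, 34.71).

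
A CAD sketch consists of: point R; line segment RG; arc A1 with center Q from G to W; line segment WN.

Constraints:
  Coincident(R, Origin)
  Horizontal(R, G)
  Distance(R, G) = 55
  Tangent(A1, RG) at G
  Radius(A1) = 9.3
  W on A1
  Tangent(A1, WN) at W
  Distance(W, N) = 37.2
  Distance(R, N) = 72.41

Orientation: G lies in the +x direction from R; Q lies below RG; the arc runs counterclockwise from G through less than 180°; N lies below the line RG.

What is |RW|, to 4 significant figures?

47.35

R is at the origin; R and G share the same y with |RG| = 55.0 and G on the +x side, so G = (55.00, 0.000). Since A1 is tangent to RG there, QG ⟂ RG, so Q = G + (0, -9.3) = (55.00, -9.300). Since QW ⟂ WN (tangency), |QN| = √(9.3² + 37.2²) = 38.34 regardless of where W sits on A1. So N lies on both circle(R, 72.41) and circle(Q, 38.34); the below-RG intersection is N = (54.53, -47.64). W is the foot of the tangent from N: W = (45.95, -11.44).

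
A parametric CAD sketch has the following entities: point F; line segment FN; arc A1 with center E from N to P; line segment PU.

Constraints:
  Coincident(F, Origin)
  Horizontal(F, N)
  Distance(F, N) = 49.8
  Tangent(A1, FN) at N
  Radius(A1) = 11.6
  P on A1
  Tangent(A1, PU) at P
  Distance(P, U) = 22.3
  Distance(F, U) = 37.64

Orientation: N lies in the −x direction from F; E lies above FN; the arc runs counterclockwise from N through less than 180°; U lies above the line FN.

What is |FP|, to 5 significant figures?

40.253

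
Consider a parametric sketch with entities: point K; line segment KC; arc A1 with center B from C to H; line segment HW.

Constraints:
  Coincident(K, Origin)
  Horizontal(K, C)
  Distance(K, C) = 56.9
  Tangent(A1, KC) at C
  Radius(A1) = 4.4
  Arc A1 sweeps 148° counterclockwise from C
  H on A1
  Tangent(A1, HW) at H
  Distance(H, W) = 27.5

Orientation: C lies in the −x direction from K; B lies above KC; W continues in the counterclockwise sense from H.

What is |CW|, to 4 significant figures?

30.92

K is at the origin; K and C share the same y with |KC| = 56.9 and C on the −x side, so C = (-56.90, 0.000). A1 meets KC tangentially, so BC is at right angles to KC, so B = C + (0, 4.4) = (-56.90, 4.400). On A1, C sits at bearing -90° from B; a 148° counterclockwise sweep puts H at bearing 58°, so H = B + 4.4·(cos 58°, sin 58°) = (-54.57, 8.131). A1 meets HW tangentially, so BH is at right angles to HW, so HW runs along (−sin 58°, cos 58°); with |HW| = 27.5, W = (-77.89, 22.70). Then |CW| = |W − C| = 30.92.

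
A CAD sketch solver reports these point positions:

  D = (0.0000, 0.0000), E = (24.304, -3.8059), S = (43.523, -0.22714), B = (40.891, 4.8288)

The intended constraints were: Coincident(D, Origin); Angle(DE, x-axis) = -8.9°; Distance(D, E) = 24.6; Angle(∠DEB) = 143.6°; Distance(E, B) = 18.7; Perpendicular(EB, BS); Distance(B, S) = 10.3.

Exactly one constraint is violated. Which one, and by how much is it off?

Distance(B, S) = 10.3 — off by 4.60.

D = (0.00, 0.00) ✓; DE at -8.900° ✓; |DE| = 24.60 ✓; ∠DEB = 143.6° ✓; |EB| = 18.70 ✓; ∠(EB, BS) = 90.00° ✓; |BS| = 5.700 ✗.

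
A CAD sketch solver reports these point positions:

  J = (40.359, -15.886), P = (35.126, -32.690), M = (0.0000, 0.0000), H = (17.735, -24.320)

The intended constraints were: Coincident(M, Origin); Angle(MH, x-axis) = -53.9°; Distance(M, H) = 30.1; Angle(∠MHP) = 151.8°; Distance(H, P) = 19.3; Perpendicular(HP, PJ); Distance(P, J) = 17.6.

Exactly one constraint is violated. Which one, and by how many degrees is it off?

Perpendicular(HP, PJ) — off by 8.40°.

M = (0.00, 0.00) ✓; MH at -53.90° ✓; |MH| = 30.10 ✓; ∠MHP = 151.8° ✓; |HP| = 19.30 ✓; ∠(HP, PJ) = 98.40° ✗; |PJ| = 17.60 ✓.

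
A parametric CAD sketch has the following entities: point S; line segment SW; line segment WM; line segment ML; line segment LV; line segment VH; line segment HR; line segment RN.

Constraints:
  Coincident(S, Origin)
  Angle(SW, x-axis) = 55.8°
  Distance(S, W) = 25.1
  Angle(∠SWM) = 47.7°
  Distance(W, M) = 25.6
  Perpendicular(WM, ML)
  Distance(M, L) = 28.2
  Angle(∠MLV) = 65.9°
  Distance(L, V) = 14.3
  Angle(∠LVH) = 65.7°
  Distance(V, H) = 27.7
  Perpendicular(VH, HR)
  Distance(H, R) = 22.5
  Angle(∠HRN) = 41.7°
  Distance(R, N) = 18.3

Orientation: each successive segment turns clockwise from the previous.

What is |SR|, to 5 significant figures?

31.386

∠LVH = 65.7° gives VH at -34.900° from the x-axis; with |VH| = 27.7, H = (18.012, -12.509). VH is perpendicular to HR, so HR runs at -124.90°; with |HR| = 22.5, R = (5.1391, -30.962). Then |SR| = |R − S| = 31.386.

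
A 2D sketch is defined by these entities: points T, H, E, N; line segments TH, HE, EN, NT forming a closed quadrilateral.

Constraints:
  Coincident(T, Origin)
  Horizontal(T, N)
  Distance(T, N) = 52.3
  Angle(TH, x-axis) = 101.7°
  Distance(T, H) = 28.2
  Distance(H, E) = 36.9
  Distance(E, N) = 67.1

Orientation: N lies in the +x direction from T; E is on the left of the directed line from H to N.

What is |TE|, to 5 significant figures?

59.307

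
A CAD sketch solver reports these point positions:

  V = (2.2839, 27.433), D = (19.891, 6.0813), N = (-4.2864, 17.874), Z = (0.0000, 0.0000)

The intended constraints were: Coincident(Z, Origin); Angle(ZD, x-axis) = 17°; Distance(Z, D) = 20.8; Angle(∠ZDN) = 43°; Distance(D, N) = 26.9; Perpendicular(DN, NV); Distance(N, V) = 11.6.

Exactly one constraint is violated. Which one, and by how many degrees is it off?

Perpendicular(DN, NV) — off by 8.50°.

Z = (0.00, 0.00) ✓; ZD at 17.00° ✓; |ZD| = 20.80 ✓; ∠ZDN = 43.00° ✓; |DN| = 26.90 ✓; ∠(DN, NV) = 98.50° ✗; |NV| = 11.60 ✓.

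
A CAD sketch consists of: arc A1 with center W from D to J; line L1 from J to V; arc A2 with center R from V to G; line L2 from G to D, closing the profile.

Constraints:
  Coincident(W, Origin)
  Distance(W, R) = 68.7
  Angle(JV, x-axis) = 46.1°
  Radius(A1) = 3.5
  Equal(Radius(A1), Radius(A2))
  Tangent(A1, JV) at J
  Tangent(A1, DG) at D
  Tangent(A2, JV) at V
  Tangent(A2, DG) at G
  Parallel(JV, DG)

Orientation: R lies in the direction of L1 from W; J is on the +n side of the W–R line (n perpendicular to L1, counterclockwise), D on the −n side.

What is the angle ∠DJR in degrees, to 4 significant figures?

87.08°

The slot axis is L1's direction at 46.1°, so u = (cos 46.1°, sin 46.1°) = (0.6934, 0.7206) and n = (−sin 46.1°, cos 46.1°) = (-0.7206, 0.6934). W is at the origin and R lies 68.7 along u from W, so R = 68.7·u = (47.64, 49.50). Tangency of A1 to both parallel lines with radius 3.5 puts J and D at W ± 3.5·n: J = (-2.522, 2.427), D = (2.522, -2.427). Then cos ∠DJR = JD·JR / (|JD||JR|), giving 87.08°.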